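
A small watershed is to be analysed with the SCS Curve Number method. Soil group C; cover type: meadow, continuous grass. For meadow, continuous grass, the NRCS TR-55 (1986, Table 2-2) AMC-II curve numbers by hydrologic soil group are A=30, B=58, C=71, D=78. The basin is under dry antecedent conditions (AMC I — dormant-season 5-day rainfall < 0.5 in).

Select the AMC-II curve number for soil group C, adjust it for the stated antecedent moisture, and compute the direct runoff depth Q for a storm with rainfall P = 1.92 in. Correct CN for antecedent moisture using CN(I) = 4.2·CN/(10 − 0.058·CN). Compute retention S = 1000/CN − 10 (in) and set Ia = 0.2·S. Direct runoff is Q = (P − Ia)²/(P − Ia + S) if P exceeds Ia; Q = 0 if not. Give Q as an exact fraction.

Q = 0 in ≈ 0.000 in

NRCS table: meadow, continuous grass, soil group C → CN(II) = 71
CN(I) from CN(II)=71: (4.2·71)/(10 − 0.058·71) = 149100/2941 ≈ 50.697
Retention S: 1000/CN − 10 with CN=50.697 → S = 14500/1491 ≈ 9.725 in
Ia = 0.2·(14500/1491) = 2900/1491 in ≈ 1.945 in
P = 1.920 ≤ Ia = 1.945 in: entire storm abstracted, Q = 0.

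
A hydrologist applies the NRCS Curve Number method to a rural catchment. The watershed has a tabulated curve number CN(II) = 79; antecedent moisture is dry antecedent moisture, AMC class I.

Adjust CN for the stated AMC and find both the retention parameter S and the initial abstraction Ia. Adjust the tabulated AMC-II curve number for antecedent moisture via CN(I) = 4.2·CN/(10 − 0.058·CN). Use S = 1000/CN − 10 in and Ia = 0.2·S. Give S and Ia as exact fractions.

Adjust CN=79 to AMC I: 4.2·79/(10 − 0.058·79) → (1659/5) ÷ (2709/500) = 7900/129 ≈ 61.240
Max retention: S = 1000/(7900/129) − 10 = 500/79 in (≈ 6.329 in)
Ia = 0.2S: 0.2·6.329 = 1.266 in (exactly 100/79)

S = 500/79 in ≈ 6.329 in; Ia = 100/79 in ≈ 1.266 in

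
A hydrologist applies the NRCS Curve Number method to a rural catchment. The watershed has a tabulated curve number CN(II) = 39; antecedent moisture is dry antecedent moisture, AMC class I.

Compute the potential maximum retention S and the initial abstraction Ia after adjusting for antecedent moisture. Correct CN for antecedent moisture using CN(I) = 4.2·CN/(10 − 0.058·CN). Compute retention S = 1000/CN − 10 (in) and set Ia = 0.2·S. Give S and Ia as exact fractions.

Dry (AMC I): CN(I) = 4.2·39/(10 − 0.058·39) = (819/5)/(3869/500) = 81900/3869 ≈ 21.168
Max retention: S = 1000/(81900/3869) − 10 = 30500/819 in (≈ 37.241 in)
Initial abstraction Ia = S/5 = (30500/819)/5 = 6100/819 ≈ 7.448 in

S = 30500/819 in ≈ 37.241 in; Ia = 6100/819 in ≈ 7.448 in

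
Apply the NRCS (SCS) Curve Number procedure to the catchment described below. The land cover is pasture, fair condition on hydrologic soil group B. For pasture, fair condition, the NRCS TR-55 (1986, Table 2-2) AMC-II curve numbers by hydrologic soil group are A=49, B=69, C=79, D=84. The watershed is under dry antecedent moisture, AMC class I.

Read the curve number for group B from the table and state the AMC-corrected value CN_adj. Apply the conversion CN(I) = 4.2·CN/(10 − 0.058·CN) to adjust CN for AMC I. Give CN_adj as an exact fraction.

CN_adj = 144900/2999 ≈ 48.316

NRCS table: pasture, fair condition, soil group B → CN(II) = 69
CN(I) from CN(II)=69: (4.2·69)/(10 − 0.058·69) = 144900/2999 ≈ 48.316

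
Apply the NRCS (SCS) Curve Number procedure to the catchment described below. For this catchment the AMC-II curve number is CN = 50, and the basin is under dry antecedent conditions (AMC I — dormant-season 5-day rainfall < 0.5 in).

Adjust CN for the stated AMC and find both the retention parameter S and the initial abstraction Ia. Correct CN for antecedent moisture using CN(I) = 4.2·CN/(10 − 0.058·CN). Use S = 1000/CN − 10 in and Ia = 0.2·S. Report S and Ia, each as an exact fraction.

CN(I) from CN(II)=50: (4.2·50)/(10 − 0.058·50) = 2100/71 ≈ 29.577
S = 1000/(2100/71) − 10 = 500/21 in ≈ 23.810 in
Initial abstraction Ia = S/5 = (500/21)/5 = 100/21 ≈ 4.762 in

S = 500/21 in ≈ 23.810 in; Ia = 100/21 in ≈ 4.762 in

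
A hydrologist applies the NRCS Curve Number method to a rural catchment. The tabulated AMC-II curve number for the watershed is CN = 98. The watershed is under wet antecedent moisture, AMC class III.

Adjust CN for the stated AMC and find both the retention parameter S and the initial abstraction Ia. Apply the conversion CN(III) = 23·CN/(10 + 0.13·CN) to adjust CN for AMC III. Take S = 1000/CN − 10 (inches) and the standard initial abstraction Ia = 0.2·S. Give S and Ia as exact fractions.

Adjust CN=98 to AMC III: 23·98/(10 + 0.13·98) → 2254 ÷ (1137/50) = 112700/1137 ≈ 99.120
Retention S: 1000/CN − 10 with CN=99.120 → S = 100/1127 ≈ 0.089 in
Ia = 0.2·(100/1127) = 20/1127 in ≈ 0.018 in

S = 100/1127 in ≈ 0.089 in; Ia = 20/1127 in ≈ 0.018 in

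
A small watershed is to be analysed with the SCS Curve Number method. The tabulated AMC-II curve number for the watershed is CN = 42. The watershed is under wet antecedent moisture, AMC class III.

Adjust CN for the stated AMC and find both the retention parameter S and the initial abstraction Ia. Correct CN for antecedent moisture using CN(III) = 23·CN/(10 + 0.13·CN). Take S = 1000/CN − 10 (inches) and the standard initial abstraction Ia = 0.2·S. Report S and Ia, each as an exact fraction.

Wet (AMC III): CN(III) = 23·42/(10 + 0.13·42) = 966/(773/50) = 48300/773 ≈ 62.484
Max retention: S = 1000/(48300/773) − 10 = 2900/483 in (≈ 6.004 in)
Ia = 0.2·(2900/483) = 580/483 in ≈ 1.201 in

S = 2900/483 in ≈ 6.004 in; Ia = 580/483 in ≈ 1.201 in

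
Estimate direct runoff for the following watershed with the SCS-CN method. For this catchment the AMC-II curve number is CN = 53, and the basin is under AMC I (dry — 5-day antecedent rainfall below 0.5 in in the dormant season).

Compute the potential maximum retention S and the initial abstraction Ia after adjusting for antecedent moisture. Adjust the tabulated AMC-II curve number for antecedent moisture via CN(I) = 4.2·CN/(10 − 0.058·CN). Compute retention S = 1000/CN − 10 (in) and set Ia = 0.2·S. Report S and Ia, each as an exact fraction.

S = 23500/1113 in ≈ 21.114 in; Ia = 4700/1113 in ≈ 4.223 in

CN(I) from CN(II)=53: (4.2·53)/(10 − 0.058·53) = 111300/3463 ≈ 32.140
S = 1000/(111300/3463) − 10 = 23500/1113 in ≈ 21.114 in
Ia = 0.2·(23500/1113) = 4700/1113 in ≈ 4.223 in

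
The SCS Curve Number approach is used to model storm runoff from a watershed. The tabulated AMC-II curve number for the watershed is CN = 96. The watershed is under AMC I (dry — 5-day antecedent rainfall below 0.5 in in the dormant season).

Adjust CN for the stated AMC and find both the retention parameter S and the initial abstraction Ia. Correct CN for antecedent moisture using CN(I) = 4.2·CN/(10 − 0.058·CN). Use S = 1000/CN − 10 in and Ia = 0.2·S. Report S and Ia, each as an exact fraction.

S = 125/126 in ≈ 0.992 in; Ia = 25/126 in ≈ 0.198 in

Adjust CN=96 to AMC I: 4.2·96/(10 − 0.058·96) → (2016/5) ÷ (554/125) = 25200/277 ≈ 90.975
S = 1000/(25200/277) − 10 = 125/126 in ≈ 0.992 in
Ia = 0.2·(125/126) = 25/126 in ≈ 0.198 in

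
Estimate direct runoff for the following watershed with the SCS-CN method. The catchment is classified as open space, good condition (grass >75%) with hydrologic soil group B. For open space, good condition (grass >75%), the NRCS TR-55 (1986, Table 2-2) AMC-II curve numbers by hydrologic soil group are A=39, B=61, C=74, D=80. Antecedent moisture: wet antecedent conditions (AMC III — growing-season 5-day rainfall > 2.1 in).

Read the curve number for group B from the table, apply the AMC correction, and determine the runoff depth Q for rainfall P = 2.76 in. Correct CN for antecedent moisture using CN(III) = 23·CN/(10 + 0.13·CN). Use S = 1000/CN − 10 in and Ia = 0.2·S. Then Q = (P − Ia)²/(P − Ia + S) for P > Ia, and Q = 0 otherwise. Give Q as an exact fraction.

Q = 664041361/681261725 in ≈ 0.975 in

NRCS table: open space, good condition (grass >75%), soil group B → CN(II) = 61
CN(III) from CN(II)=61: (23·61)/(10 + 0.13·61) = 140300/1793 ≈ 78.249
Max retention: S = 1000/(140300/1793) − 10 = 3900/1403 in (≈ 2.780 in)
Ia = 0.2·(3900/1403) = 780/1403 in ≈ 0.556 in
Excess rainfall: 2.760 − 0.556 = 2.204 in; P > Ia so Q > 0
Runoff Q = (P−Ia)²/(P−Ia+S) = (2.204)²/(2.204+2.780) = 664041361/681261725 ≈ 0.975 in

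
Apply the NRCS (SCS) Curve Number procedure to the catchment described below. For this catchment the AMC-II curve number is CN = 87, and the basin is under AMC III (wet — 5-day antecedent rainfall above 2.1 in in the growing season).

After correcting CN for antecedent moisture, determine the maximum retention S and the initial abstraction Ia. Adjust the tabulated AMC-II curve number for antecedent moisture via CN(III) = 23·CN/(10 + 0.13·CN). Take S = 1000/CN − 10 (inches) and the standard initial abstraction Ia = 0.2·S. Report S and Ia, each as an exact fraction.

S = 1300/2001 in ≈ 0.650 in; Ia = 260/2001 in ≈ 0.130 in

Adjust CN=87 to AMC III: 23·87/(10 + 0.13·87) → 2001 ÷ (2131/100) = 200100/2131 ≈ 93.900
Retention S: 1000/CN − 10 with CN=93.900 → S = 1300/2001 ≈ 0.650 in
Ia = 0.2·(1300/2001) = 260/2001 in ≈ 0.130 in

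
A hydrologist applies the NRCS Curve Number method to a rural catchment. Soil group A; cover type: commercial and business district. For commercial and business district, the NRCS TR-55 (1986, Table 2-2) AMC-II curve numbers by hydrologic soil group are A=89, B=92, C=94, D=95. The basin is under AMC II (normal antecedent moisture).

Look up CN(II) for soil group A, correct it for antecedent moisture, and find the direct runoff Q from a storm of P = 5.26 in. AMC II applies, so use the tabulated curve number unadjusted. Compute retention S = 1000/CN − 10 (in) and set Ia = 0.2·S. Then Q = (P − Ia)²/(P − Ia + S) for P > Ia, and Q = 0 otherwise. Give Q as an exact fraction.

Q = 497602249/123741150 in ≈ 4.021 in

NRCS table: commercial and business district, soil group A → CN(II) = 89
Average conditions: CN = 89 (no AMC adjustment).
S = 1000/89 − 10 = 110/89 in ≈ 1.236 in
Initial abstraction Ia = S/5 = (110/89)/5 = 22/89 ≈ 0.247 in
Since P=5.260 > Ia=0.247: effective rainfall P−Ia = 22307/4450 in
Q = (22307/4450)²/((22307/4450) + 110/89) = (497602249/19802500)/(27807/4450) = 497602249/123741150 in ≈ 4.021 in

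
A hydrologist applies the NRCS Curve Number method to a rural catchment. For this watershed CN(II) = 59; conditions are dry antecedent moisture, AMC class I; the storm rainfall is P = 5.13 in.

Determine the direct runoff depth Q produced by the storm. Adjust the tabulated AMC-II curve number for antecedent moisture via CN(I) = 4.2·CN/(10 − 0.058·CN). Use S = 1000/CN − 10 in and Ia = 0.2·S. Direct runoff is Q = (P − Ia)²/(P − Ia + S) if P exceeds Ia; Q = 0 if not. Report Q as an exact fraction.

Q = 50898518449/281947707300 in ≈ 0.181 in

Adjust CN=59 to AMC I: 4.2·59/(10 − 0.058·59) → (1239/5) ÷ (3289/500) = 123900/3289 ≈ 37.671
S = 1000/(123900/3289) − 10 = 20500/1239 in ≈ 16.546 in
Ia = 0.2·(20500/1239) = 4100/1239 in ≈ 3.309 in
Since P=5.130 > Ia=3.309: effective rainfall P−Ia = 225607/123900 in
Q = (225607/123900)²/((225607/123900) + 20500/1239) = (50898518449/15351210000)/(2275607/123900) = 50898518449/281947707300 in ≈ 0.181 in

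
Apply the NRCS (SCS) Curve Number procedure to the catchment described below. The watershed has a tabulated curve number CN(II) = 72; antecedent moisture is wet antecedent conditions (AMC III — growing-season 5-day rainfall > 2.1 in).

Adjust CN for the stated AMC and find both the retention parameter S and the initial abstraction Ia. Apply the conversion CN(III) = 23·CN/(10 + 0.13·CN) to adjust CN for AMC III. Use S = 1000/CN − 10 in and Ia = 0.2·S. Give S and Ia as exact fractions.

CN(III) from CN(II)=72: (23·72)/(10 + 0.13·72) = 10350/121 ≈ 85.537
Retention S: 1000/CN − 10 with CN=85.537 → S = 350/207 ≈ 1.691 in
Ia = 0.2S: 0.2·1.691 = 0.338 in (exactly 70/207)

S = 350/207 in ≈ 1.691 in; Ia = 70/207 in ≈ 0.338 in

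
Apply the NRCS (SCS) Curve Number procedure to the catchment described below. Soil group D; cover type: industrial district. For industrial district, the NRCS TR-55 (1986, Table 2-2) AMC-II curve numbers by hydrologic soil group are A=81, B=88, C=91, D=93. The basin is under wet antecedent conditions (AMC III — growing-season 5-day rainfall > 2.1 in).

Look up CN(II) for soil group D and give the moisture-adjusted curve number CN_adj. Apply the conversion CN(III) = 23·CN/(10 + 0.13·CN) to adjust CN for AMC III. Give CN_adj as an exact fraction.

CN_adj = 213900/2209 ≈ 96.831

NRCS table: industrial district, soil group D → CN(II) = 93
Adjust CN=93 to AMC III: 23·93/(10 + 0.13·93) → 2139 ÷ (2209/100) = 213900/2209 ≈ 96.831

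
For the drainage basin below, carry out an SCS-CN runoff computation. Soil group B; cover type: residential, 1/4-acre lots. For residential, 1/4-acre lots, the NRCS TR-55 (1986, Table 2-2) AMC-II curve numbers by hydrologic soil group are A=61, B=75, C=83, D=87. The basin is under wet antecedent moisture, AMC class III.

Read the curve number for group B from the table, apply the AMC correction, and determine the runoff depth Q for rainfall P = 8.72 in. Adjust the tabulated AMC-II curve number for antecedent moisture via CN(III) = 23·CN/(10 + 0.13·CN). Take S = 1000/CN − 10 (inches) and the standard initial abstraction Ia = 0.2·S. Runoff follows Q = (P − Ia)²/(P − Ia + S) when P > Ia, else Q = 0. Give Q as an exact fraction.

NRCS table: residential, 1/4-acre lots, soil group B → CN(II) = 75
Adjust CN=75 to AMC III: 23·75/(10 + 0.13·75) → 1725 ÷ (79/4) = 6900/79 ≈ 87.342
Retention S: 1000/CN − 10 with CN=87.342 → S = 100/69 ≈ 1.449 in
Initial abstraction Ia = S/5 = (100/69)/5 = 20/69 ≈ 0.290 in
Since P=8.720 > Ia=0.290: effective rainfall P−Ia = 14542/1725 in
Runoff Q = (P−Ia)²/(P−Ia+S) = (8.430)²/(8.430+1.449) = 105734882/14698725 ≈ 7.193 in

Q = 105734882/14698725 in ≈ 7.193 in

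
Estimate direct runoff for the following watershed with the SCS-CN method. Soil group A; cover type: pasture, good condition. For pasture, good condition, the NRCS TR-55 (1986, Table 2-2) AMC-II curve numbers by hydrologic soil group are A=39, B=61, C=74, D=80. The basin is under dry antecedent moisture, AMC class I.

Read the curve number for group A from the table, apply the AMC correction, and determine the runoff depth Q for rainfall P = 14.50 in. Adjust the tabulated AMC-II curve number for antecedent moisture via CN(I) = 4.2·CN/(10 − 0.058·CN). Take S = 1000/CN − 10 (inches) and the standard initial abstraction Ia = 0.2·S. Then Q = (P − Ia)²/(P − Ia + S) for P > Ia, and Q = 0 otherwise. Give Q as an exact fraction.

Q = 133425601/118838538 in ≈ 1.123 in

NRCS table: pasture, good condition, soil group A → CN(II) = 39
Adjust CN=39 to AMC I: 4.2·39/(10 − 0.058·39) → (819/5) ÷ (3869/500) = 81900/3869 ≈ 21.168
Max retention: S = 1000/(81900/3869) − 10 = 30500/819 in (≈ 37.241 in)
Ia = 0.2S: 0.2·37.241 = 7.448 in (exactly 6100/819)
P − Ia = 14.500 − 7.448 = 11551/1638 ≈ 7.052 in (> 0, runoff occurs)
Q: (11551/1638)² ÷ (72551/1638) = 133425601/118838538 in (≈ 1.123 in)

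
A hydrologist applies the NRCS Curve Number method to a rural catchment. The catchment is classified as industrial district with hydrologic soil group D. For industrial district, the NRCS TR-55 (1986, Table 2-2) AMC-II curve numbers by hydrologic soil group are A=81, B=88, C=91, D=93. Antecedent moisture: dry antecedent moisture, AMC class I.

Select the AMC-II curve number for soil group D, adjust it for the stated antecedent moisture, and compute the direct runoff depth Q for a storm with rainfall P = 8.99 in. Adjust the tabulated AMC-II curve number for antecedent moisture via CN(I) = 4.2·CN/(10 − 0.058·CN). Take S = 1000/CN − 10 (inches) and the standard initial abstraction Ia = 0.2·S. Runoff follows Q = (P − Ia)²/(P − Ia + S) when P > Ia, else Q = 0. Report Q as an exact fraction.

Q = 57994754041/8113905900 in ≈ 7.148 in

NRCS table: industrial district, soil group D → CN(II) = 93
CN(I) from CN(II)=93: (4.2·93)/(10 − 0.058·93) = 27900/329 ≈ 84.802
Retention S: 1000/CN − 10 with CN=84.802 → S = 500/279 ≈ 1.792 in
Ia = 0.2S: 0.2·1.792 = 0.358 in (exactly 100/279)
Excess rainfall: 8.990 − 0.358 = 8.632 in; P > Ia so Q > 0
Q: (240821/27900)² ÷ (290821/27900) = 57994754041/8113905900 in (≈ 7.148 in)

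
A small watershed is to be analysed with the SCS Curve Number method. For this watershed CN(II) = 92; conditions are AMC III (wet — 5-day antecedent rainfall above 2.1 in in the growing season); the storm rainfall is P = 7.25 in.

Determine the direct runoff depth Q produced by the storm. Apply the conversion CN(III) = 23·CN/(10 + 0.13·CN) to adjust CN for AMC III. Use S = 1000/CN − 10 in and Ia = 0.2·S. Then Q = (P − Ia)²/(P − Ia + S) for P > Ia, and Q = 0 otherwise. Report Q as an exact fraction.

Q = 230462761/33815796 in ≈ 6.815 in

Adjust CN=92 to AMC III: 23·92/(10 + 0.13·92) → 2116 ÷ (549/25) = 52900/549 ≈ 96.357
Max retention: S = 1000/(52900/549) − 10 = 200/529 in (≈ 0.378 in)
Ia = 0.2S: 0.2·0.378 = 0.076 in (exactly 40/529)
P − Ia = 7.250 − 0.076 = 15181/2116 ≈ 7.174 in (> 0, runoff occurs)
Q = (15181/2116)²/((15181/2116) + 200/529) = (230462761/4477456)/(15981/2116) = 230462761/33815796 in ≈ 6.815 in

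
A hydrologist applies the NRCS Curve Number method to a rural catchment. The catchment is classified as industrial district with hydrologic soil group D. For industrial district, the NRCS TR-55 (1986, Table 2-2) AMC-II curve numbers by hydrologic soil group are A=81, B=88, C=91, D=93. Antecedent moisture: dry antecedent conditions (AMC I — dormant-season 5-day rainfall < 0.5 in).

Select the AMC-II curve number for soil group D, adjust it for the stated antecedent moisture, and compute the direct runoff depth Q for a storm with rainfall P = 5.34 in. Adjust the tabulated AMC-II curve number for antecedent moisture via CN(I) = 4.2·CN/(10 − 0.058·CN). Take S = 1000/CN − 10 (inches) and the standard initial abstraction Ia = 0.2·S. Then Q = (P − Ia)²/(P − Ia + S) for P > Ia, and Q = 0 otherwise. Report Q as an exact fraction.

Q = 4829277049/1318177350 in ≈ 3.664 in

NRCS table: industrial district, soil group D → CN(II) = 93
Dry (AMC I): CN(I) = 4.2·93/(10 − 0.058·93) = (1953/5)/(2303/500) = 27900/329 ≈ 84.802
Retention S: 1000/CN − 10 with CN=84.802 → S = 500/279 ≈ 1.792 in
Ia = 0.2S: 0.2·1.792 = 0.358 in (exactly 100/279)
Since P=5.340 > Ia=0.358: effective rainfall P−Ia = 69493/13950 in
Q: (69493/13950)² ÷ (94493/13950) = 4829277049/1318177350 in (≈ 3.664 in)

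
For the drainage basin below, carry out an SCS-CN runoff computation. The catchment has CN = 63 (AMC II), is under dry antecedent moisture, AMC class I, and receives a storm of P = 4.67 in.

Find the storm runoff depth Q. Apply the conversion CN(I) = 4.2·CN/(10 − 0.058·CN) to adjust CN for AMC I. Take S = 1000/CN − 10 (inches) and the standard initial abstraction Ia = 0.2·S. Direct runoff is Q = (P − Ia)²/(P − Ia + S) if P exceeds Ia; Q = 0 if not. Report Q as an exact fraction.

Q = 61425161281/277544364300 in ≈ 0.221 in

Dry (AMC I): CN(I) = 4.2·63/(10 − 0.058·63) = (1323/5)/(3173/500) = 132300/3173 ≈ 41.696
Retention S: 1000/CN − 10 with CN=41.696 → S = 18500/1323 ≈ 13.983 in
Initial abstraction Ia = S/5 = (18500/1323)/5 = 3700/1323 ≈ 2.797 in
Excess rainfall: 4.670 − 2.797 = 1.873 in; P > Ia so Q > 0
Q: (247841/132300)² ÷ (2097841/132300) = 61425161281/277544364300 in (≈ 0.221 in)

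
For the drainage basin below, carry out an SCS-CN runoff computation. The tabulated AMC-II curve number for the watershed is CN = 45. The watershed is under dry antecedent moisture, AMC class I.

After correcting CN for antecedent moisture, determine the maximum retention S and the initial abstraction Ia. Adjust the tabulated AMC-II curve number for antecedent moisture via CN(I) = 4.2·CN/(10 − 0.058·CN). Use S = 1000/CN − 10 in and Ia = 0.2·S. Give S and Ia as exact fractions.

S = 5500/189 in ≈ 29.101 in; Ia = 1100/189 in ≈ 5.820 in

Adjust CN=45 to AMC I: 4.2·45/(10 − 0.058·45) → 189 ÷ (739/100) = 18900/739 ≈ 25.575
Max retention: S = 1000/(18900/739) − 10 = 5500/189 in (≈ 29.101 in)
Ia = 0.2S: 0.2·29.101 = 5.820 in (exactly 1100/189)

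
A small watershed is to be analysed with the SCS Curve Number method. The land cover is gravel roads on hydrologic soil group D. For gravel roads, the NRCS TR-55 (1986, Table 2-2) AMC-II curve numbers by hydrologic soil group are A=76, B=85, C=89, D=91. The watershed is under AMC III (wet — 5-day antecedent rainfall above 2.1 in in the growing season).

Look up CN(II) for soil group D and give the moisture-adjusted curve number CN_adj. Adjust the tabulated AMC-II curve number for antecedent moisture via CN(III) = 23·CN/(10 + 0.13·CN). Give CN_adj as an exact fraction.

CN_adj = 209300/2183 ≈ 95.877

NRCS table: gravel roads, soil group D → CN(II) = 91
Wet (AMC III): CN(III) = 23·91/(10 + 0.13·91) = 2093/(2183/100) = 209300/2183 ≈ 95.877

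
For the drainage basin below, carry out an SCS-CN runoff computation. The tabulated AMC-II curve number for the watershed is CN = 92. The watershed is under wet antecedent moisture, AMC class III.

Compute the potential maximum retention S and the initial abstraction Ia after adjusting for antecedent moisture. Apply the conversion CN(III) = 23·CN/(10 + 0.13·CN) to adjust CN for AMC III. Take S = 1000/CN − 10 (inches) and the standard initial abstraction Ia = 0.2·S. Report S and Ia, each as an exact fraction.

S = 200/529 in ≈ 0.378 in; Ia = 40/529 in ≈ 0.076 in

CN(III) from CN(II)=92: (23·92)/(10 + 0.13·92) = 52900/549 ≈ 96.357
S = 1000/(52900/549) − 10 = 200/529 in ≈ 0.378 in
Ia = 0.2·(200/529) = 40/529 in ≈ 0.076 in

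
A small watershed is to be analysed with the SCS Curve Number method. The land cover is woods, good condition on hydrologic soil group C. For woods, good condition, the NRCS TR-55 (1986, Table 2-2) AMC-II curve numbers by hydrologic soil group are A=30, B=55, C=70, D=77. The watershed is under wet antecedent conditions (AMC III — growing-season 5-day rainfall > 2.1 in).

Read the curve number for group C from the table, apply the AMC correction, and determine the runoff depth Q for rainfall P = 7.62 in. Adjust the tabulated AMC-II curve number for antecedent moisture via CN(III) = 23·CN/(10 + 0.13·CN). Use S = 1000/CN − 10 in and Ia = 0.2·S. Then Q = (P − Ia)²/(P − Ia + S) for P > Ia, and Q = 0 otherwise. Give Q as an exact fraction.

Q = 378185809/65599450 in ≈ 5.765 in

NRCS table: woods, good condition, soil group C → CN(II) = 70
Wet (AMC III): CN(III) = 23·70/(10 + 0.13·70) = 1610/(191/10) = 16100/191 ≈ 84.293
Max retention: S = 1000/(16100/191) − 10 = 300/161 in (≈ 1.863 in)
Initial abstraction Ia = S/5 = (300/161)/5 = 60/161 ≈ 0.373 in
Excess rainfall: 7.620 − 0.373 = 7.247 in; P > Ia so Q > 0
Runoff Q = (P−Ia)²/(P−Ia+S) = (7.247)²/(7.247+1.863) = 378185809/65599450 ≈ 5.765 in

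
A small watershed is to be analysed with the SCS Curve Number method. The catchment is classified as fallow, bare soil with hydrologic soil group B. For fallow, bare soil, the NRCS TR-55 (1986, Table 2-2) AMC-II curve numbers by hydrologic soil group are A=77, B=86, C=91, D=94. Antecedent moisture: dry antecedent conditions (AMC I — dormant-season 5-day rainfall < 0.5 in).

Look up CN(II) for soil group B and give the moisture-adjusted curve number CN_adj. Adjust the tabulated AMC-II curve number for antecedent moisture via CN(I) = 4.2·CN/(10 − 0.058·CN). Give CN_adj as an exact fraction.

NRCS table: fallow, bare soil, soil group B → CN(II) = 86
Adjust CN=86 to AMC I: 4.2·86/(10 − 0.058·86) → (1806/5) ÷ (1253/250) = 12900/179 ≈ 72.067

CN_adj = 12900/179 ≈ 72.067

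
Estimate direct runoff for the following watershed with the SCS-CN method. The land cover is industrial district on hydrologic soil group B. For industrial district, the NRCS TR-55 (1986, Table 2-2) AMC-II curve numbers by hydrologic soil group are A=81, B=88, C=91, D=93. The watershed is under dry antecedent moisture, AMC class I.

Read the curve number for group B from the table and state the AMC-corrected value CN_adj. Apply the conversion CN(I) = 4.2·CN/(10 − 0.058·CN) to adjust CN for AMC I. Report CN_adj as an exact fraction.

NRCS table: industrial district, soil group B → CN(II) = 88
Dry (AMC I): CN(I) = 4.2·88/(10 − 0.058·88) = (1848/5)/(612/125) = 3850/51 ≈ 75.490

CN_adj = 3850/51 ≈ 75.490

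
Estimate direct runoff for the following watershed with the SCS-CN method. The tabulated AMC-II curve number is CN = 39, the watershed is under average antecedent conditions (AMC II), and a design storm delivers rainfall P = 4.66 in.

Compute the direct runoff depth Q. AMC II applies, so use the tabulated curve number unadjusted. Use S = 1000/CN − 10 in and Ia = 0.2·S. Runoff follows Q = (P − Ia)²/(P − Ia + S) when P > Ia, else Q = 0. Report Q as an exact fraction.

Q = 8922169/65299650 in ≈ 0.137 in

Average conditions: CN = 39 (no AMC adjustment).
Retention S: 1000/CN − 10 with CN=39.000 → S = 610/39 ≈ 15.641 in
Ia = 0.2·(610/39) = 122/39 in ≈ 3.128 in
Since P=4.660 > Ia=3.128: effective rainfall P−Ia = 2987/1950 in
Q: (2987/1950)² ÷ (33487/1950) = 8922169/65299650 in (≈ 0.137 in)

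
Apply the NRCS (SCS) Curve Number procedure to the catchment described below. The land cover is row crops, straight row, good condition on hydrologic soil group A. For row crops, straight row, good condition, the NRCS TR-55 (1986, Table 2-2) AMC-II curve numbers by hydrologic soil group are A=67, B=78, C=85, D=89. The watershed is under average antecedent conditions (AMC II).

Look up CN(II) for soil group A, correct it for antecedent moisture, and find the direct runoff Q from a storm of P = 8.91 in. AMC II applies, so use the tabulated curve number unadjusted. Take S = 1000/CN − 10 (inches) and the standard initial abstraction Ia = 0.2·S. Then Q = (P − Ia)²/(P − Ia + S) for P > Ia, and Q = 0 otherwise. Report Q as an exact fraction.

NRCS table: row crops, straight row, good condition, soil group A → CN(II) = 67
Average conditions: CN = 67 (no AMC adjustment).
Max retention: S = 1000/67 − 10 = 330/67 in (≈ 4.925 in)
Initial abstraction Ia = S/5 = (330/67)/5 = 66/67 ≈ 0.985 in
P − Ia = 8.910 − 0.985 = 53097/6700 ≈ 7.925 in (> 0, runoff occurs)
Runoff Q = (P−Ia)²/(P−Ia+S) = (7.925)²/(7.925+4.925) = 85433073/17480300 ≈ 4.887 in

Q = 85433073/17480300 in ≈ 4.887 in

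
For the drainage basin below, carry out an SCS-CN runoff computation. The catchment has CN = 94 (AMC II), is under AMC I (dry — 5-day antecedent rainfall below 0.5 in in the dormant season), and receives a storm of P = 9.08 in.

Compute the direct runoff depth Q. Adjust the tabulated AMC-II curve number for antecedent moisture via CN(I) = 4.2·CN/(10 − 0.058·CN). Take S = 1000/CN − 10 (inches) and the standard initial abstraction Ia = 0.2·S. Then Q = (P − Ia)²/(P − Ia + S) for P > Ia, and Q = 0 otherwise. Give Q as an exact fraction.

CN(I) from CN(II)=94: (4.2·94)/(10 − 0.058·94) = 32900/379 ≈ 86.807
S = 1000/(32900/379) − 10 = 500/329 in ≈ 1.520 in
Initial abstraction Ia = S/5 = (500/329)/5 = 100/329 ≈ 0.304 in
P − Ia = 9.080 − 0.304 = 72183/8225 ≈ 8.776 in (> 0, runoff occurs)
Q: (72183/8225)² ÷ (84683/8225) = 5210385489/696517675 in (≈ 7.481 in)

Q = 5210385489/696517675 in ≈ 7.481 in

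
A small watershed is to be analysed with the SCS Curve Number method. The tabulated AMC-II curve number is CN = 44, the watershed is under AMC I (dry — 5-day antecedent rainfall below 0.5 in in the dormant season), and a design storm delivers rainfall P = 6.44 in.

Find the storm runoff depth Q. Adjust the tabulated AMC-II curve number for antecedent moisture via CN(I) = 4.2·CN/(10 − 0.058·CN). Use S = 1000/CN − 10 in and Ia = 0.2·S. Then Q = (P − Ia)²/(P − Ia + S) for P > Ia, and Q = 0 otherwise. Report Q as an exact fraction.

Q = 97969/20883225 in ≈ 0.005 in

CN(I) from CN(II)=44: (4.2·44)/(10 − 0.058·44) = 3300/133 ≈ 24.812
S = 1000/(3300/133) − 10 = 1000/33 in ≈ 30.303 in
Ia = 0.2S: 0.2·30.303 = 6.061 in (exactly 200/33)
Excess rainfall: 6.440 − 6.061 = 0.379 in; P > Ia so Q > 0
Q = (313/825)²/((313/825) + 1000/33) = (97969/680625)/(25313/825) = 97969/20883225 in ≈ 0.005 in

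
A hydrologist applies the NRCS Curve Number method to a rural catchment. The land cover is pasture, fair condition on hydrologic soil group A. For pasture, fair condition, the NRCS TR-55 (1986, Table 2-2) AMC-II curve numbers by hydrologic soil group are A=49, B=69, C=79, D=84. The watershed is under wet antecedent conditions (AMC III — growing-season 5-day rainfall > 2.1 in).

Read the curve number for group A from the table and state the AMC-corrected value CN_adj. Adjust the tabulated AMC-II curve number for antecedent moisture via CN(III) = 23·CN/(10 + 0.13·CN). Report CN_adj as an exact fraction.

CN_adj = 112700/1637 ≈ 68.845

NRCS table: pasture, fair condition, soil group A → CN(II) = 49
Wet (AMC III): CN(III) = 23·49/(10 + 0.13·49) = 1127/(1637/100) = 112700/1637 ≈ 68.845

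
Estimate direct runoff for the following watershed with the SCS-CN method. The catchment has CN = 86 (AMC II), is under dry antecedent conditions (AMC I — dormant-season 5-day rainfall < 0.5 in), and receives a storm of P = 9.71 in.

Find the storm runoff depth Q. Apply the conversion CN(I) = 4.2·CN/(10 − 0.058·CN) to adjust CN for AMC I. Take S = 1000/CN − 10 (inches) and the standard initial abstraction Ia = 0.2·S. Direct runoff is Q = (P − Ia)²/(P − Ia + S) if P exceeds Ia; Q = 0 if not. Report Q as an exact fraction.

CN(I) from CN(II)=86: (4.2·86)/(10 − 0.058·86) = 12900/179 ≈ 72.067
Max retention: S = 1000/(12900/179) − 10 = 500/129 in (≈ 3.876 in)
Ia = 0.2S: 0.2·3.876 = 0.775 in (exactly 100/129)
Excess rainfall: 9.710 − 0.775 = 8.935 in; P > Ia so Q > 0
Runoff Q = (P−Ia)²/(P−Ia+S) = (8.935)²/(8.935+3.876) = 13284637081/2131841100 ≈ 6.232 in

Q = 13284637081/2131841100 in ≈ 6.232 in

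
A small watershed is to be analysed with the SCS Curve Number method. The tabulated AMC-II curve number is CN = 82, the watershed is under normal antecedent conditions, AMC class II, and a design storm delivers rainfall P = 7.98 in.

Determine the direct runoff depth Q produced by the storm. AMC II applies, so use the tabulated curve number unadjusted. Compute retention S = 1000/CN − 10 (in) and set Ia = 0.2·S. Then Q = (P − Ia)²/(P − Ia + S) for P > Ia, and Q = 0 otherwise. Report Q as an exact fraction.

CN(II) = 82; AMC II needs no correction.
Max retention: S = 1000/82 − 10 = 90/41 in (≈ 2.195 in)
Initial abstraction Ia = S/5 = (90/41)/5 = 18/41 ≈ 0.439 in
P − Ia = 7.980 − 0.439 = 15459/2050 ≈ 7.541 in (> 0, runoff occurs)
Q: (15459/2050)² ÷ (19959/2050) = 79660227/13638650 in (≈ 5.841 in)

Q = 79660227/13638650 in ≈ 5.841 in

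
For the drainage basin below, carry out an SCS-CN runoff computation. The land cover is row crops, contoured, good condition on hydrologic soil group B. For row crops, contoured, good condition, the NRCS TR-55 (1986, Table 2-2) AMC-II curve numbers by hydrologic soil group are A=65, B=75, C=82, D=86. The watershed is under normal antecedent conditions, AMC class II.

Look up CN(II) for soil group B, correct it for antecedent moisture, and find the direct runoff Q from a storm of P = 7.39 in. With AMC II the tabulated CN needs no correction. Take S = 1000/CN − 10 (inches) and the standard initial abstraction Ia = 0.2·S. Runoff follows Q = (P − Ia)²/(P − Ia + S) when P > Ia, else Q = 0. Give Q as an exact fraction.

Q = 4068289/905100 in ≈ 4.495 in

NRCS table: row crops, contoured, good condition, soil group B → CN(II) = 75
CN(II) = 75; AMC II needs no correction.
Retention S: 1000/CN − 10 with CN=75.000 → S = 10/3 ≈ 3.333 in
Ia = 0.2S: 0.2·3.333 = 0.667 in (exactly 2/3)
P − Ia = 7.390 − 0.667 = 2017/300 ≈ 6.723 in (> 0, runoff occurs)
Q = (2017/300)²/((2017/300) + 10/3) = (4068289/90000)/(3017/300) = 4068289/905100 in ≈ 4.495 in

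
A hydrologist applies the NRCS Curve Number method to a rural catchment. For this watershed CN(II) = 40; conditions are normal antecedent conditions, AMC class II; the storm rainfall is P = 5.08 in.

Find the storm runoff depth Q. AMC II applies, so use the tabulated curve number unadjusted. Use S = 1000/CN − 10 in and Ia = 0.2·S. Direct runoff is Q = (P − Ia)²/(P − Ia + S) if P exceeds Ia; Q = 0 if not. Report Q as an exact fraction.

Q = 2704/10675 in ≈ 0.253 in

AMC II — tabulated CN = 40 applies directly.
Retention S: 1000/CN − 10 with CN=40.000 → S = 15 ≈ 15.000 in
Ia = 0.2S: 0.2·15.000 = 3.000 in (exactly 3)
Since P=5.080 > Ia=3.000: effective rainfall P−Ia = 52/25 in
Runoff Q = (P−Ia)²/(P−Ia+S) = (2.080)²/(2.080+15.000) = 2704/10675 ≈ 0.253 in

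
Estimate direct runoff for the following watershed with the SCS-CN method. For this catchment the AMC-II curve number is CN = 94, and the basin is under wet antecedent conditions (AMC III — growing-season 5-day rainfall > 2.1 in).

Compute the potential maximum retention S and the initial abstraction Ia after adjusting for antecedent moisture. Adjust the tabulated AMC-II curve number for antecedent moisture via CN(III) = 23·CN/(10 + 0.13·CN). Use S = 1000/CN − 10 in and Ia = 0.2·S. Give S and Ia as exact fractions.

CN(III) from CN(II)=94: (23·94)/(10 + 0.13·94) = 108100/1111 ≈ 97.300
Max retention: S = 1000/(108100/1111) − 10 = 300/1081 in (≈ 0.278 in)
Ia = 0.2·(300/1081) = 60/1081 in ≈ 0.056 in

S = 300/1081 in ≈ 0.278 in; Ia = 60/1081 in ≈ 0.056 in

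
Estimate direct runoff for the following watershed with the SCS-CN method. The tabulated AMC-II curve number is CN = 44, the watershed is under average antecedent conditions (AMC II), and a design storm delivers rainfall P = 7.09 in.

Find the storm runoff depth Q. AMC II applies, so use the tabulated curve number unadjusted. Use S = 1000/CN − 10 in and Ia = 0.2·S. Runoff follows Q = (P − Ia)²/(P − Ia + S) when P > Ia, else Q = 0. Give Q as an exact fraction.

CN(II) = 44; AMC II needs no correction.
S = 1000/44 − 10 = 140/11 in ≈ 12.727 in
Ia = 0.2·(140/11) = 28/11 in ≈ 2.545 in
Since P=7.090 > Ia=2.545: effective rainfall P−Ia = 4999/1100 in
Q: (4999/1100)² ÷ (18999/1100) = 24990001/20898900 in (≈ 1.196 in)

Q = 24990001/20898900 in ≈ 1.196 in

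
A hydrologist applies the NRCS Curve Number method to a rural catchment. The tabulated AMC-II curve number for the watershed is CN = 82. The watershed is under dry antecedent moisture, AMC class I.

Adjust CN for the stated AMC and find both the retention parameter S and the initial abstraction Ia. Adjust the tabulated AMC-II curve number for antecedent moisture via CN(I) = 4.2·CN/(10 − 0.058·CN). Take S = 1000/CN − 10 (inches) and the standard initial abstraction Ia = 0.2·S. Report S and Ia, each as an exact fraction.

S = 1500/287 in ≈ 5.226 in; Ia = 300/287 in ≈ 1.045 in

CN(I) from CN(II)=82: (4.2·82)/(10 − 0.058·82) = 28700/437 ≈ 65.675
S = 1000/(28700/437) − 10 = 1500/287 in ≈ 5.226 in
Ia = 0.2·(1500/287) = 300/287 in ≈ 1.045 in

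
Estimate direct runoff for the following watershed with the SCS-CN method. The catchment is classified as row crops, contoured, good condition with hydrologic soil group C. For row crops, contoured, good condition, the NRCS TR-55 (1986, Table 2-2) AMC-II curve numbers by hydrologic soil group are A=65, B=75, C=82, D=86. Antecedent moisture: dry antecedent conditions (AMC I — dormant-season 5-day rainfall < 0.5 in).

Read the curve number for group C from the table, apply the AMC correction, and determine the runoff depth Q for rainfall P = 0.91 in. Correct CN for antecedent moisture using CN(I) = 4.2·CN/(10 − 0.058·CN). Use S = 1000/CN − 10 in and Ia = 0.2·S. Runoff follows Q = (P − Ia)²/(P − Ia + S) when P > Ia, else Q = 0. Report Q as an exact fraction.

NRCS table: row crops, contoured, good condition, soil group C → CN(II) = 82
Adjust CN=82 to AMC I: 4.2·82/(10 − 0.058·82) → (1722/5) ÷ (1311/250) = 28700/437 ≈ 65.675
S = 1000/(28700/437) − 10 = 1500/287 in ≈ 5.226 in
Ia = 0.2·(1500/287) = 300/287 in ≈ 1.045 in
P = 0.910 ≤ Ia = 1.045 in: entire storm abstracted, Q = 0.

Q = 0 in ≈ 0.000 in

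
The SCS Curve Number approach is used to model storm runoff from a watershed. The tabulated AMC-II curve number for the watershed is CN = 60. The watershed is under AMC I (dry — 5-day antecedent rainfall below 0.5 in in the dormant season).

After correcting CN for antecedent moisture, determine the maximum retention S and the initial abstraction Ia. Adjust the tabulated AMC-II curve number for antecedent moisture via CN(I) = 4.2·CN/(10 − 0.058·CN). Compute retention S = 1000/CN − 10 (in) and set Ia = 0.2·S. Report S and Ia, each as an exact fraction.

S = 1000/63 in ≈ 15.873 in; Ia = 200/63 in ≈ 3.175 in

Adjust CN=60 to AMC I: 4.2·60/(10 − 0.058·60) → 252 ÷ (163/25) = 6300/163 ≈ 38.650
Retention S: 1000/CN − 10 with CN=38.650 → S = 1000/63 ≈ 15.873 in
Initial abstraction Ia = S/5 = (1000/63)/5 = 200/63 ≈ 3.175 in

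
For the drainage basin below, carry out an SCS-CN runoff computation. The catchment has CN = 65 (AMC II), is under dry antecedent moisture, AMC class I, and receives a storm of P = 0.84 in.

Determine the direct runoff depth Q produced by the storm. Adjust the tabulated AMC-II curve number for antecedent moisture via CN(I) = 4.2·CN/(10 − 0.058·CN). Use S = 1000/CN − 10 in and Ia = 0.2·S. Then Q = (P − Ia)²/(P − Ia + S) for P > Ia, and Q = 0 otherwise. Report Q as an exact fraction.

Adjust CN=65 to AMC I: 4.2·65/(10 − 0.058·65) → 273 ÷ (623/100) = 3900/89 ≈ 43.820
S = 1000/(3900/89) − 10 = 500/39 in ≈ 12.821 in
Ia = 0.2S: 0.2·12.821 = 2.564 in (exactly 100/39)
P = 0.840 ≤ Ia = 2.564 in: entire storm abstracted, Q = 0.

Q = 0 in ≈ 0.000 in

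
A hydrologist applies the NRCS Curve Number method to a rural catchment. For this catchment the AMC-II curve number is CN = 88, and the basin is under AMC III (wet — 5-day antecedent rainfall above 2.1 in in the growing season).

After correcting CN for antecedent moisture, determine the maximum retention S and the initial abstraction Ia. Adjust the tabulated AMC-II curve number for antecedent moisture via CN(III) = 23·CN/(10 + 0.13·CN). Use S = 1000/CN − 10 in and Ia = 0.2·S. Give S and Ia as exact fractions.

Wet (AMC III): CN(III) = 23·88/(10 + 0.13·88) = 2024/(536/25) = 6325/67 ≈ 94.403
Max retention: S = 1000/(6325/67) − 10 = 150/253 in (≈ 0.593 in)
Ia = 0.2S: 0.2·0.593 = 0.119 in (exactly 30/253)

S = 150/253 in ≈ 0.593 in; Ia = 30/253 in ≈ 0.119 in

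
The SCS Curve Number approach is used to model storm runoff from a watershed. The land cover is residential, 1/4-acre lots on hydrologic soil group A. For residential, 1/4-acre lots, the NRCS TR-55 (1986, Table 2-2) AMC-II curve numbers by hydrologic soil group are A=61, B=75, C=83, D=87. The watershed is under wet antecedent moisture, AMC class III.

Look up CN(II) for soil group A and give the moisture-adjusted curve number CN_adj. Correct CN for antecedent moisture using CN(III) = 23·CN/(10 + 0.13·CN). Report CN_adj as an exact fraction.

CN_adj = 140300/1793 ≈ 78.249

NRCS table: residential, 1/4-acre lots, soil group A → CN(II) = 61
CN(III) from CN(II)=61: (23·61)/(10 + 0.13·61) = 140300/1793 ≈ 78.249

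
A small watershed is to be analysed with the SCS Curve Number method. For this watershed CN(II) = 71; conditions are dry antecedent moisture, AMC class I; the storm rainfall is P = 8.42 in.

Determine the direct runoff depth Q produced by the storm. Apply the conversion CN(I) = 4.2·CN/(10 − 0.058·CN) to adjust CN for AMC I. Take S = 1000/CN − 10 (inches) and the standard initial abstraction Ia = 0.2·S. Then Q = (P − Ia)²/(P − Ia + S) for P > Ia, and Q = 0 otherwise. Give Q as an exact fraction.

Adjust CN=71 to AMC I: 4.2·71/(10 − 0.058·71) → (1491/5) ÷ (2941/500) = 149100/2941 ≈ 50.697
S = 1000/(149100/2941) − 10 = 14500/1491 in ≈ 9.725 in
Ia = 0.2·(14500/1491) = 2900/1491 in ≈ 1.945 in
Since P=8.420 > Ia=1.945: effective rainfall P−Ia = 482711/74550 in
Q = (482711/74550)²/((482711/74550) + 14500/1491) = (233009909521/5557702500)/(1207711/74550) = 233009909521/90034855050 in ≈ 2.588 in

Q = 233009909521/90034855050 in ≈ 2.588 in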